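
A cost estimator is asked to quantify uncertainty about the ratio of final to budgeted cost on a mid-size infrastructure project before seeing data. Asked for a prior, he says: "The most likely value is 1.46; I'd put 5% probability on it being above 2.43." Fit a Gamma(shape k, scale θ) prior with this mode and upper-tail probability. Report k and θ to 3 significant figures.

k ≈ 11.8, θ ≈ 0.136

Gamma(k,θ) with k>1 has mode (k−1)θ, so θ = 1.46/(k−1).
Need P(X < 2.43) = 0.95 with θ tied to k this way. Start at k = 2, θ = 1.46: P(X<2.43) ≈ 0.496.
Too low — raise k to concentrate. Iterating converges to k ≈ 11.8.
Then θ = 1.46/(11.8−1) ≈ 0.136.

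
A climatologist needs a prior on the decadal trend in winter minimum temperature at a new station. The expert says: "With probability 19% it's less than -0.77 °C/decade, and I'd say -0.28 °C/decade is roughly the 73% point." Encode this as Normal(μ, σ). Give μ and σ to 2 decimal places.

The p-quantile of Normal(μ,σ) is μ + z_p·σ, with z_{0.19} = -0.8779 and z_{0.73} = 0.6128.
Eliminate σ: μ = (z₂·x₁ − z₁·x₂)/(z₂ − z₁) = (0.6128·-0.77 − (-0.8779)·-0.28)/1.491 = -0.48.
Then σ = (x₂ − x₁)/(z₂ − z₁) = (-0.28 − -0.77)/1.491 = 0.33.

μ = -0.48, σ = 0.33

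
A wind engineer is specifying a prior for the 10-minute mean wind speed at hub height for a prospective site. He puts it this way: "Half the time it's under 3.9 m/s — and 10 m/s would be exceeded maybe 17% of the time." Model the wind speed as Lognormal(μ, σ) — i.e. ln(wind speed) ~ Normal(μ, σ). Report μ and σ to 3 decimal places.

μ ≈ 1.361, σ ≈ 0.987

If T ~ Lognormal(μ,σ) then ln T ~ Normal(μ,σ), so the p-quantile of ln T is μ + z_p·σ.
ln(3.9) = 1.361 and ln(10) = 2.303; z_{0.5} = 0, z_{0.83} = 0.9542.
σ = (2.303 − 1.361)/(0.9542 − (0)) = 0.987.
μ = 1.361 − (0)·0.987 = 1.361.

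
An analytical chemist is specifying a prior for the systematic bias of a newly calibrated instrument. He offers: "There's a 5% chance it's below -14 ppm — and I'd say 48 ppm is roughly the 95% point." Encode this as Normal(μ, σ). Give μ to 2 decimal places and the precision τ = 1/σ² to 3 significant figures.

The p-quantile of Normal(μ,σ) is μ + z_p·σ, with z_{0.05} = -1.645 and z_{0.95} = 1.645.
Eliminate σ: μ = (z₂·x₁ − z₁·x₂)/(z₂ − z₁) = (1.645·-14 − (-1.645)·48)/3.29 = 17.00.
Then σ = (x₂ − x₁)/(z₂ − z₁) = (48 − -14)/3.29 = 18.85.
Precision τ = 1/σ² = 1/18.85² = 0.00282.

μ = 17.00, τ = 0.00282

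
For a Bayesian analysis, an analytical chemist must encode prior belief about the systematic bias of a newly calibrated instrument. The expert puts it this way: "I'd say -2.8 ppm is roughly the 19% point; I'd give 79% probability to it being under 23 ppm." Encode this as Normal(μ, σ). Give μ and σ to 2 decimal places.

For Normal(μ,σ), the p-quantile is μ + z_p·σ. Here z_{0.19} = -0.8779, z_{0.79} = 0.8064.
So -2.8 = μ − 0.8779σ and 23 = μ + 0.8064σ.
Subtracting: σ = (23 − -2.8)/(0.8064 − (-0.8779)) = 15.32.
Then μ = -2.8 − (-0.8779)·15.32 = 10.65.

μ = 10.65, σ = 15.32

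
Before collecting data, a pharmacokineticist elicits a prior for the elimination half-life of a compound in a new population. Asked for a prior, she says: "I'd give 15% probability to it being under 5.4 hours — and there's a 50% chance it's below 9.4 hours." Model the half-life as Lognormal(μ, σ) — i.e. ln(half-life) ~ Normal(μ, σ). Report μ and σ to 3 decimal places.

If T ~ Lognormal(μ,σ) then ln T ~ Normal(μ,σ), so the p-quantile of ln T is μ + z_p·σ.
ln(5.4) = 1.686 and ln(9.4) = 2.241; z_{0.15} = -1.036, z_{0.5} = 0.
σ = (2.241 − 1.686)/(0 − (-1.036)) = 0.535.
μ = 1.686 − (-1.036)·0.535 = 2.241.

μ ≈ 2.241, σ ≈ 0.535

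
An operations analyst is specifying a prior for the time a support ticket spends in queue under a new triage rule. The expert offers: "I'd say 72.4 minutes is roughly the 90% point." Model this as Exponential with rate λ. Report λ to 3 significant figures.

P(T < 72.4) = 1 − e^(−λ·72.4) = 0.9, so λ = −ln(1−0.9)/72.4 = −ln(0.1)/72.4 = 0.0318.

λ ≈ 0.0318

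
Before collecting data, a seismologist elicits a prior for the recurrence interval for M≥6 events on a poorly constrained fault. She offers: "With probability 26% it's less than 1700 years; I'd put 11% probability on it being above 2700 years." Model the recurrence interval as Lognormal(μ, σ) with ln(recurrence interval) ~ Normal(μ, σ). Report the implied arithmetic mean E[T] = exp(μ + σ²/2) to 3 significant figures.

E[T] ≈ 2060 years

If T ~ Lognormal(μ,σ) then ln T ~ Normal(μ,σ), so the p-quantile of ln T is μ + z_p·σ.
ln(1700) = 7.438 and ln(2700) = 7.901; z_{0.26} = -0.6433, z_{0.89} = 1.227.
σ = (7.901 − 7.438)/(1.227 − (-0.6433)) = 0.247.
μ = 7.438 − (-0.6433)·0.247 = 7.598.
E[T] = exp(μ + σ²/2) = exp(7.598 + 0.0306) = 2060 years.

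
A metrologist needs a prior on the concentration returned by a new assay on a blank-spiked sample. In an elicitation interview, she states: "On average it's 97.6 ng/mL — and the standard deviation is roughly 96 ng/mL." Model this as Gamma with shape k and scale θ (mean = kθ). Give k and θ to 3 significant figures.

k ≈ 1.03, θ ≈ 94.4

For Gamma(k, scale θ): mean = kθ, variance = kθ², so CV = 1/√k.
CV = SD/mean = 96/97.6 = 0.9836, hence k = 1/CV² = 1.03.
Then θ = mean/k = 97.6/1.03 = 94.4.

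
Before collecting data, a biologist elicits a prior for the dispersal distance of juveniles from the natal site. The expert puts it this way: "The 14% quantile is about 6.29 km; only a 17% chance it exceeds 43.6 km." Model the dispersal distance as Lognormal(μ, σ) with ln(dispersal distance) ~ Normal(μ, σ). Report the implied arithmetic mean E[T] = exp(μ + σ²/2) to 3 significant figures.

E[T] ≈ 27.7 km

If T ~ Lognormal(μ,σ) then ln T ~ Normal(μ,σ), so the p-quantile of ln T is μ + z_p·σ.
ln(6.29) = 1.839 and ln(43.6) = 3.775; z_{0.14} = -1.08, z_{0.83} = 0.9542.
σ = (3.775 − 1.839)/(0.9542 − (-1.08)) = 0.952.
μ = 1.839 − (-1.08)·0.952 = 2.867.
E[T] = exp(μ + σ²/2) = exp(2.867 + 0.4528) = 27.7 km.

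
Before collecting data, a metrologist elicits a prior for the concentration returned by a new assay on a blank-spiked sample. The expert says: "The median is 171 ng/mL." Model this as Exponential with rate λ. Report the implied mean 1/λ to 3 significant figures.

mean ≈ 247 ng/mL

Exponential median = ln 2 / λ, so λ = ln 2 / 171.0 = 0.00405.
Mean = 1/λ = 247 ng/mL.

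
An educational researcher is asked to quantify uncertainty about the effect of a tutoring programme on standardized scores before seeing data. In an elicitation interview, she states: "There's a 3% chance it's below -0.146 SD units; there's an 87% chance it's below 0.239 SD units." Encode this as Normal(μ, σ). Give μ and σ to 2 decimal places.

μ = 0.09, σ = 0.13

For Normal(μ,σ), the p-quantile is μ + z_p·σ. Here z_{0.03} = -1.881, z_{0.87} = 1.126.
So -0.146 = μ − 1.881σ and 0.239 = μ + 1.126σ.
Subtracting: σ = (0.239 − -0.146)/(1.126 − (-1.881)) = 0.13.
Then μ = -0.146 − (-1.881)·0.13 = 0.09.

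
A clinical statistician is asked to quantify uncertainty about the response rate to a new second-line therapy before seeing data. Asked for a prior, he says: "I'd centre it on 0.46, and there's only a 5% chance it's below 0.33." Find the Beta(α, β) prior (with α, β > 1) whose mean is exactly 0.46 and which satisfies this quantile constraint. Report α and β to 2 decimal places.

With mean 0.46 fixed, write α = 0.46s, β = 0.54s where s = α+β.
Need P(θ < 0.33) = 0.05 under Beta(0.46s, 0.54s). Normal approximation: (q−m)/√(m(1−m)/s) ≈ z_{0.05} = -1.64, so s ≈ 0.46·0.54·(-1.64)²/(0.33−0.46)² = 39.8.
At s = 39.8: P(θ<0.33) ≈ 0.046. Adjusting to match 0.05 gives s ≈ 38.16.
So α = 0.46·38.16 ≈ 17.55, β = 0.54·38.16 ≈ 20.60.

α ≈ 17.55, β ≈ 20.60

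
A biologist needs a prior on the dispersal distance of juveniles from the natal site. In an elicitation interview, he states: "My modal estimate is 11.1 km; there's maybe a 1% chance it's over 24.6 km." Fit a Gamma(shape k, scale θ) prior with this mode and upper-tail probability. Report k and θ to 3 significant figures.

Gamma(k,θ) with k>1 has mode (k−1)θ, so θ = 11.1/(k−1).
Need P(X < 24.6) = 0.99 with θ tied to k this way. Start at k = 2, θ = 11.1: P(X<24.6) ≈ 0.649.
Too low — raise k to concentrate. Iterating converges to k ≈ 8.6.
Then θ = 11.1/(8.6−1) ≈ 1.46.

k ≈ 8.6, θ ≈ 1.46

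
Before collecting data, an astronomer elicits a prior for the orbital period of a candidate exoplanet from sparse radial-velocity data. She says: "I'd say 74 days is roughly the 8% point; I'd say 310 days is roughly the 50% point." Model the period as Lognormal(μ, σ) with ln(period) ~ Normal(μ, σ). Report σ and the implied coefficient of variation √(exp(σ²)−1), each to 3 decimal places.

σ ≈ 1.020, CV ≈ 1.352

If T ~ Lognormal(μ,σ) then ln T ~ Normal(μ,σ), so the p-quantile of ln T is μ + z_p·σ.
ln(74) = 4.304 and ln(310) = 5.737; z_{0.08} = -1.405, z_{0.5} = 0.
σ = (5.737 − 4.304)/(0 − (-1.405)) = 1.020.
μ = 4.304 − (-1.405)·1.020 = 5.737.
CV = √(exp(σ²)−1) = √(exp(1.0394)−1) = 1.352.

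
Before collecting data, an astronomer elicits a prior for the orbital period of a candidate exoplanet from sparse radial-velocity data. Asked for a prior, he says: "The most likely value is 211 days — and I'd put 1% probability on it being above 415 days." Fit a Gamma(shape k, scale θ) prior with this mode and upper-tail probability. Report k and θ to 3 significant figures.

Gamma(k,θ) with k>1 has mode (k−1)θ, so θ = 211/(k−1).
Need P(X < 415) = 0.99 with θ tied to k this way. Start at k = 2, θ = 211: P(X<415) ≈ 0.585.
Too low — raise k to concentrate. Iterating converges to k ≈ 11.8.
Then θ = 211/(11.8−1) ≈ 19.6.

k ≈ 11.8, θ ≈ 19.6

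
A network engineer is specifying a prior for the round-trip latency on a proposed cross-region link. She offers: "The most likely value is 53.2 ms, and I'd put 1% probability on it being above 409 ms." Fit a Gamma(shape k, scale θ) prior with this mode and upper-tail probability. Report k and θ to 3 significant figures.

k ≈ 1.82, θ ≈ 64.9

Gamma(k,θ) with k>1 has mode (k−1)θ, so θ = 53.2/(k−1).
Need P(X < 409) = 0.99 with θ tied to k this way. Start at k = 2, θ = 53.2: P(X<409) ≈ 0.996.
Too high — lower k to spread out. Iterating converges to k ≈ 1.82.
Then θ = 53.2/(1.82−1) ≈ 64.9.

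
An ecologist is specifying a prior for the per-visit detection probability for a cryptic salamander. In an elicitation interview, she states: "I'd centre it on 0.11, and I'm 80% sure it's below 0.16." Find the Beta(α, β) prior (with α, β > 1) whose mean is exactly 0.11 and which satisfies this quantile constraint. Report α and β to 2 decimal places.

With mean 0.11 fixed, write α = 0.11s, β = 0.89s where s = α+β.
Need P(θ < 0.16) = 0.8 under Beta(0.11s, 0.89s). Normal approximation: (q−m)/√(m(1−m)/s) ≈ z_{0.8} = 0.842, so s ≈ 0.11·0.89·(0.842)²/(0.16−0.11)² = 27.7.
At s = 27.7: P(θ<0.16) ≈ 0.816. Adjusting to match 0.8 gives s ≈ 22.34.
So α = 0.11·22.34 ≈ 2.46, β = 0.89·22.34 ≈ 19.88.

α ≈ 2.46, β ≈ 19.88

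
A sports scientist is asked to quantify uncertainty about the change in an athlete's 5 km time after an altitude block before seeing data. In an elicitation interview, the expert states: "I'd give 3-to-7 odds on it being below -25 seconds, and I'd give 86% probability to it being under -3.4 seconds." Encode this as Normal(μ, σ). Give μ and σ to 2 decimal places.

The p-quantile of Normal(μ,σ) is μ + z_p·σ, with z_{0.3} = -0.5244 and z_{0.86} = 1.08.
Eliminate σ: μ = (z₂·x₁ − z₁·x₂)/(z₂ − z₁) = (1.08·-25 − (-0.5244)·-3.4)/1.605 = -17.94.
Then σ = (x₂ − x₁)/(z₂ − z₁) = (-3.4 − -25)/1.605 = 13.46.

μ = -17.94, σ = 13.46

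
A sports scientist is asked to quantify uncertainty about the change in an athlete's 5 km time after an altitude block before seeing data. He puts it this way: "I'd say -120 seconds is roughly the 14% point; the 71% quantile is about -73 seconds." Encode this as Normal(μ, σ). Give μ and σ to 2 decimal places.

For Normal(μ,σ), the p-quantile is μ + z_p·σ. Here z_{0.14} = -1.08, z_{0.71} = 0.5534.
So -120 = μ − 1.08σ and -73 = μ + 0.5534σ.
Subtracting: σ = (-73 − -120)/(0.5534 − (-1.08)) = 28.77.
Then μ = -120 − (-1.08)·28.77 = -88.92.

μ = -88.92, σ = 28.77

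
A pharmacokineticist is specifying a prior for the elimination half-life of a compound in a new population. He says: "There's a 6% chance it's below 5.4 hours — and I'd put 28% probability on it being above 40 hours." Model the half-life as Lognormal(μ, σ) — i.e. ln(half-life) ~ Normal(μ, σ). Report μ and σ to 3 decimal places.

If T ~ Lognormal(μ,σ) then ln T ~ Normal(μ,σ), so the p-quantile of ln T is μ + z_p·σ.
ln(5.4) = 1.686 and ln(40) = 3.689; z_{0.06} = -1.555, z_{0.72} = 0.5828.
σ = (3.689 − 1.686)/(0.5828 − (-1.555)) = 0.937.
μ = 1.686 − (-1.555)·0.937 = 3.143.

μ ≈ 3.143, σ ≈ 0.937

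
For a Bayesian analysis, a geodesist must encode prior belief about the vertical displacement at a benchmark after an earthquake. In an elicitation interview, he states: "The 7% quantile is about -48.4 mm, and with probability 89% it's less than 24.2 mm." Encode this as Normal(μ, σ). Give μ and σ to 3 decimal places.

μ = -8.752, σ = 26.866

The p-quantile of Normal(μ,σ) is μ + z_p·σ, with z_{0.07} = -1.476 and z_{0.89} = 1.227.
Eliminate σ: μ = (z₂·x₁ − z₁·x₂)/(z₂ − z₁) = (1.227·-48.4 − (-1.476)·24.2)/2.702 = -8.752.
Then σ = (x₂ − x₁)/(z₂ − z₁) = (24.2 − -48.4)/2.702 = 26.866.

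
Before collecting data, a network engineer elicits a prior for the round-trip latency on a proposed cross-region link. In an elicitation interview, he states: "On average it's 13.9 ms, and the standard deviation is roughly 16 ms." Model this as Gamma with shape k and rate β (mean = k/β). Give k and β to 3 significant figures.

k ≈ 0.755, β ≈ 0.0543

For Gamma(k, rate β): mean = k/β, variance = k/β², so CV = 1/√k.
CV = SD/mean = 16/13.9 = 1.151, hence k = 1/CV² = 0.755.
Then β = k/mean = 0.755/13.9 = 0.0543.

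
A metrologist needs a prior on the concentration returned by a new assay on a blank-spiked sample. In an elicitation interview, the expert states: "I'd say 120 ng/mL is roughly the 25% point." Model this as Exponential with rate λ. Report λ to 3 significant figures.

λ ≈ 0.0024

P(T < 120.0) = 1 − e^(−λ·120.0) = 0.25, so λ = −ln(1−0.25)/120.0 = −ln(0.75)/120.0 = 0.0024.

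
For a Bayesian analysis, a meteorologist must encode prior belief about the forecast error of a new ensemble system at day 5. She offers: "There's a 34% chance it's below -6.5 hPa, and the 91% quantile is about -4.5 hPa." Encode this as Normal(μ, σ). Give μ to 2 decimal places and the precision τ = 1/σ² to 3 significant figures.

The p-quantile of Normal(μ,σ) is μ + z_p·σ, with z_{0.34} = -0.4125 and z_{0.91} = 1.341.
Eliminate σ: μ = (z₂·x₁ − z₁·x₂)/(z₂ − z₁) = (1.341·-6.5 − (-0.4125)·-4.5)/1.753 = -6.03.
Then σ = (x₂ − x₁)/(z₂ − z₁) = (-4.5 − -6.5)/1.753 = 1.14.
Precision τ = 1/σ² = 1/1.141² = 0.768.

μ = -6.03, τ = 0.768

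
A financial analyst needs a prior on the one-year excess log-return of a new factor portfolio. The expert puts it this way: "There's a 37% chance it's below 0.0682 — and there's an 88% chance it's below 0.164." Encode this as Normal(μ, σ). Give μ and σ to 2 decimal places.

μ = 0.09, σ = 0.06

The p-quantile of Normal(μ,σ) is μ + z_p·σ, with z_{0.37} = -0.3319 and z_{0.88} = 1.175.
Eliminate σ: μ = (z₂·x₁ − z₁·x₂)/(z₂ − z₁) = (1.175·0.0682 − (-0.3319)·0.164)/1.507 = 0.09.
Then σ = (x₂ − x₁)/(z₂ − z₁) = (0.164 − 0.0682)/1.507 = 0.06.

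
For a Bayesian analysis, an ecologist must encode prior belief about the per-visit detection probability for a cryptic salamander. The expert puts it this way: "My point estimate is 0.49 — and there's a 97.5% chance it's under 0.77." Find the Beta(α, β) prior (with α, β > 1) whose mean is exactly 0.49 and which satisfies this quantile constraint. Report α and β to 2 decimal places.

α ≈ 5.31, β ≈ 5.52

With mean 0.49 fixed, write α = 0.49s, β = 0.51s where s = α+β.
Need P(θ < 0.77) = 0.975 under Beta(0.49s, 0.51s). Normal approximation: (q−m)/√(m(1−m)/s) ≈ z_{0.975} = 1.96, so s ≈ 0.49·0.51·(1.96)²/(0.77−0.49)² = 12.2.
At s = 12.2: P(θ<0.77) ≈ 0.982. Adjusting to match 0.975 gives s ≈ 10.83.
So α = 0.49·10.83 ≈ 5.31, β = 0.51·10.83 ≈ 5.52.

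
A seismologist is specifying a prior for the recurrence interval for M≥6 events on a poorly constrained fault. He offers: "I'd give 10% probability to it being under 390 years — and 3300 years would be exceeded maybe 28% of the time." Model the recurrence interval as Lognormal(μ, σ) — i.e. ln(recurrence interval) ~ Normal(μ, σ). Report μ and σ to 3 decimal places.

If T ~ Lognormal(μ,σ) then ln T ~ Normal(μ,σ), so the p-quantile of ln T is μ + z_p·σ.
ln(390) = 5.966 and ln(3300) = 8.102; z_{0.1} = -1.282, z_{0.72} = 0.5828.
σ = (8.102 − 5.966)/(0.5828 − (-1.282)) = 1.145.
μ = 5.966 − (-1.282)·1.145 = 7.434.

μ ≈ 7.434, σ ≈ 1.145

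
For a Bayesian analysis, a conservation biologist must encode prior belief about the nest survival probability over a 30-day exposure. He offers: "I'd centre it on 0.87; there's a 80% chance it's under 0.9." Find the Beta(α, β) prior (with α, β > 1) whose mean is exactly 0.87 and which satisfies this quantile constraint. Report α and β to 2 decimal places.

α ≈ 80.16, β ≈ 11.98

With mean 0.87 fixed, write α = 0.87s, β = 0.13s where s = α+β.
Need P(θ < 0.9) = 0.8 under Beta(0.87s, 0.13s). Normal approximation: (q−m)/√(m(1−m)/s) ≈ z_{0.8} = 0.842, so s ≈ 0.87·0.13·(0.842)²/(0.9−0.87)² = 89.0.
At s = 89.0: P(θ<0.9) ≈ 0.795. Adjusting to match 0.8 gives s ≈ 92.14.
So α = 0.87·92.14 ≈ 80.16, β = 0.13·92.14 ≈ 11.98.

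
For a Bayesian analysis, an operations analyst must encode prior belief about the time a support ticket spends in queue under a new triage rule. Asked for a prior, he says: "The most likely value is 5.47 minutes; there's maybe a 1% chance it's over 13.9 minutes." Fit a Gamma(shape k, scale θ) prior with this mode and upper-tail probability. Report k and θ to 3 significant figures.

Gamma(k,θ) with k>1 has mode (k−1)θ, so θ = 5.47/(k−1).
Need P(X < 13.9) = 0.99 with θ tied to k this way. Start at k = 2, θ = 5.47: P(X<13.9) ≈ 0.721.
Too low — raise k to concentrate. Iterating converges to k ≈ 6.38.
Then θ = 5.47/(6.38−1) ≈ 1.02.

k ≈ 6.38, θ ≈ 1.02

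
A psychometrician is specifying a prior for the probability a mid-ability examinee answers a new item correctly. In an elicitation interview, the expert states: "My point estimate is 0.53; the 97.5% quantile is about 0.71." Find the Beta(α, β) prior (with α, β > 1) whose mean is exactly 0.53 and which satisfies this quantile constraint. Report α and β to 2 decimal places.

α ≈ 14.51, β ≈ 12.87

With mean 0.53 fixed, write α = 0.53s, β = 0.47s where s = α+β.
Need P(θ < 0.71) = 0.975 under Beta(0.53s, 0.47s). Normal approximation: (q−m)/√(m(1−m)/s) ≈ z_{0.975} = 1.96, so s ≈ 0.53·0.47·(1.96)²/(0.71−0.53)² = 29.5.
At s = 29.5: P(θ<0.71) ≈ 0.979. Adjusting to match 0.975 gives s ≈ 27.38.
So α = 0.53·27.38 ≈ 14.51, β = 0.47·27.38 ≈ 12.87.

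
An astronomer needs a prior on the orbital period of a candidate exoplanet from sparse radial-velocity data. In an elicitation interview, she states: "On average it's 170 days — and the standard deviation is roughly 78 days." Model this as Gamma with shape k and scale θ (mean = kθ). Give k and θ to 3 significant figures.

For Gamma(k, scale θ): mean = kθ, variance = kθ², so CV = 1/√k.
CV = SD/mean = 78/170 = 0.4588, hence k = 1/CV² = 4.75.
Then θ = mean/k = 170/4.75 = 35.8.

k ≈ 4.75, θ ≈ 35.8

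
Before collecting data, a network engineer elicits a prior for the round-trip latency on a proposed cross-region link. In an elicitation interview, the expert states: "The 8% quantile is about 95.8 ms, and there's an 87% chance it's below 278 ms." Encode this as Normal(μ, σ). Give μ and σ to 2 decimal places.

The p-quantile of Normal(μ,σ) is μ + z_p·σ, with z_{0.08} = -1.405 and z_{0.87} = 1.126.
Eliminate σ: μ = (z₂·x₁ − z₁·x₂)/(z₂ − z₁) = (1.126·95.8 − (-1.405)·278)/2.531 = 196.93.
Then σ = (x₂ − x₁)/(z₂ − z₁) = (278 − 95.8)/2.531 = 71.97.

μ = 196.93, σ = 71.97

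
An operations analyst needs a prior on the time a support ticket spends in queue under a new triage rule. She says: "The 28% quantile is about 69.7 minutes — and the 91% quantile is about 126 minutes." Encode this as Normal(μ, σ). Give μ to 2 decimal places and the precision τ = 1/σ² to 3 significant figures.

The p-quantile of Normal(μ,σ) is μ + z_p·σ, with z_{0.28} = -0.5828 and z_{0.91} = 1.341.
Eliminate σ: μ = (z₂·x₁ − z₁·x₂)/(z₂ − z₁) = (1.341·69.7 − (-0.5828)·126)/1.924 = 86.76.
Then σ = (x₂ − x₁)/(z₂ − z₁) = (126 − 69.7)/1.924 = 29.27.
Precision τ = 1/σ² = 1/29.27² = 0.00117.

μ = 86.76, τ = 0.00117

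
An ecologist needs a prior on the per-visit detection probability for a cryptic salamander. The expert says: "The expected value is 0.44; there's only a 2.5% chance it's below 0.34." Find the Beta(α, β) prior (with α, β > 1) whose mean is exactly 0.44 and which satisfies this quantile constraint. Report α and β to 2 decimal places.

With mean 0.44 fixed, write α = 0.44s, β = 0.56s where s = α+β.
Need P(θ < 0.34) = 0.025 under Beta(0.44s, 0.56s). Normal approximation: (q−m)/√(m(1−m)/s) ≈ z_{0.025} = -1.96, so s ≈ 0.44·0.56·(-1.96)²/(0.34−0.44)² = 94.7.
At s = 94.7: P(θ<0.34) ≈ 0.023. Adjusting to match 0.025 gives s ≈ 90.88.
So α = 0.44·90.88 ≈ 39.99, β = 0.56·90.88 ≈ 50.89.

α ≈ 39.99, β ≈ 50.89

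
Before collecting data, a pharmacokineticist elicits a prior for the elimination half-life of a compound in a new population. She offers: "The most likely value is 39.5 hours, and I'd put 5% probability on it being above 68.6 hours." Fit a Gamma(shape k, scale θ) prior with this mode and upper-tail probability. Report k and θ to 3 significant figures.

Gamma(k,θ) with k>1 has mode (k−1)θ, so θ = 39.5/(k−1).
Need P(X < 68.6) = 0.95 with θ tied to k this way. Start at k = 2, θ = 39.5: P(X<68.6) ≈ 0.518.
Too low — raise k to concentrate. Iterating converges to k ≈ 10.2.
Then θ = 39.5/(10.2−1) ≈ 4.31.

k ≈ 10.2, θ ≈ 4.31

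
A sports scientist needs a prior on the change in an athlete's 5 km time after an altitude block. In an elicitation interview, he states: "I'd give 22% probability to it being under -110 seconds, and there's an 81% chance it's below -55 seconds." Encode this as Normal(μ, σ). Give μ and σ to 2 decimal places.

The p-quantile of Normal(μ,σ) is μ + z_p·σ, with z_{0.22} = -0.7722 and z_{0.81} = 0.8779.
Eliminate σ: μ = (z₂·x₁ − z₁·x₂)/(z₂ − z₁) = (0.8779·-110 − (-0.7722)·-55)/1.65 = -84.26.
Then σ = (x₂ − x₁)/(z₂ − z₁) = (-55 − -110)/1.65 = 33.33.

μ = -84.26, σ = 33.33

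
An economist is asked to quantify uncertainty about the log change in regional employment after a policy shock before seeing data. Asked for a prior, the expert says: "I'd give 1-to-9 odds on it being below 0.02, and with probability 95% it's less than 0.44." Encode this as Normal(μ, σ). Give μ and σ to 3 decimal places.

The p-quantile of Normal(μ,σ) is μ + z_p·σ, with z_{0.1} = -1.282 and z_{0.95} = 1.645.
Eliminate σ: μ = (z₂·x₁ − z₁·x₂)/(z₂ − z₁) = (1.645·0.02 − (-1.282)·0.44)/2.926 = 0.204.
Then σ = (x₂ − x₁)/(z₂ − z₁) = (0.44 − 0.02)/2.926 = 0.144.

μ = 0.204, σ = 0.144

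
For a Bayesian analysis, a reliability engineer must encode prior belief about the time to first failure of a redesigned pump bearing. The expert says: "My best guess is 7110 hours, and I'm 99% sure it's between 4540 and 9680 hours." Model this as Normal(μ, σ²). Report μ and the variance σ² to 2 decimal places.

μ = 7110.00, σ² = 995478.96

A symmetric 99% interval runs μ ± z·σ with z = 2.576.
Half-width = 2570, so σ = 2570/2.576 = 997.737 and σ² = 995478.96.
μ is the stated best guess, 7110.00.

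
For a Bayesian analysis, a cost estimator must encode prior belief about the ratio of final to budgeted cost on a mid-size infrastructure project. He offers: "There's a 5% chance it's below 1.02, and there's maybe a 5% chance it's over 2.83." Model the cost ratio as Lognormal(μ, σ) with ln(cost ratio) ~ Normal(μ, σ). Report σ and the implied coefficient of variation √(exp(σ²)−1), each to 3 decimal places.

σ ≈ 0.310, CV ≈ 0.318

If T ~ Lognormal(μ,σ) then ln T ~ Normal(μ,σ), so the p-quantile of ln T is μ + z_p·σ.
ln(1.02) = 0.0198 and ln(2.83) = 1.04; z_{0.05} = -1.645, z_{0.95} = 1.645.
σ = (1.04 − 0.0198)/(1.645 − (-1.645)) = 0.310.
μ = 0.0198 − (-1.645)·0.310 = 0.530.
CV = √(exp(σ²)−1) = √(exp(0.0962)−1) = 0.318.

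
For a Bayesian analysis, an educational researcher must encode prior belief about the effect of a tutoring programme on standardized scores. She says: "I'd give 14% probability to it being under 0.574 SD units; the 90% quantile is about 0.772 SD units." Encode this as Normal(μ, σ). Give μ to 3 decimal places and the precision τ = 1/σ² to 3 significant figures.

The p-quantile of Normal(μ,σ) is μ + z_p·σ, with z_{0.14} = -1.08 and z_{0.9} = 1.282.
Eliminate σ: μ = (z₂·x₁ − z₁·x₂)/(z₂ − z₁) = (1.282·0.574 − (-1.08)·0.772)/2.362 = 0.665.
Then σ = (x₂ − x₁)/(z₂ − z₁) = (0.772 − 0.574)/2.362 = 0.084.
Precision τ = 1/σ² = 1/0.08383² = 142.

μ = 0.665, τ = 142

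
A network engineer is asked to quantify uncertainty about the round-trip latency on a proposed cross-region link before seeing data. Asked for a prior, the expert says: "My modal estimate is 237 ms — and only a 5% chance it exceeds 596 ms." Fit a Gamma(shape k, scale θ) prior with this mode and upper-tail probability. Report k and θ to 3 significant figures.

Gamma(k,θ) with k>1 has mode (k−1)θ, so θ = 237/(k−1).
Need P(X < 596) = 0.95 with θ tied to k this way. Start at k = 2, θ = 237: P(X<596) ≈ 0.716.
Too low — raise k to concentrate. Iterating converges to k ≈ 4.19.
Then θ = 237/(4.19−1) ≈ 74.3.

k ≈ 4.19, θ ≈ 74.3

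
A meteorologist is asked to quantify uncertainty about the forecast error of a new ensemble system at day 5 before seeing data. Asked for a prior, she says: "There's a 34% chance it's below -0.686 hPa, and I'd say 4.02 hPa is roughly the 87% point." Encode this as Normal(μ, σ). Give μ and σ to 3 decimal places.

μ = 0.575, σ = 3.058

The p-quantile of Normal(μ,σ) is μ + z_p·σ, with z_{0.34} = -0.4125 and z_{0.87} = 1.126.
Eliminate σ: μ = (z₂·x₁ − z₁·x₂)/(z₂ − z₁) = (1.126·-0.686 − (-0.4125)·4.02)/1.539 = 0.575.
Then σ = (x₂ − x₁)/(z₂ − z₁) = (4.02 − -0.686)/1.539 = 3.058.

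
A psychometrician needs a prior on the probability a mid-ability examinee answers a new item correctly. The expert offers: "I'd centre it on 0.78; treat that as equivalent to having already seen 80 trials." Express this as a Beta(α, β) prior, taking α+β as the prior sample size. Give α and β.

α = 62.4, β = 17.6

Under the effective-sample-size interpretation, Beta(α, β) has prior mean α/(α+β) and prior sample size α+β.
So α+β = 80 and α/(α+β) = 0.78, giving α = 0.78·80 = 62.4 and β = 80 − 62.4 = 17.6.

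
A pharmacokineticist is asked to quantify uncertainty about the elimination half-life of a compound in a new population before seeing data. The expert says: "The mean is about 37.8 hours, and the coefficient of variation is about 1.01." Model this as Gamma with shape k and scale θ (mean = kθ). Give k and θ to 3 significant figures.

k ≈ 0.98, θ ≈ 38.6

For Gamma(k, scale θ): mean = kθ, variance = kθ², so CV = 1/√k.
CV = 1.01, hence k = 1/CV² = 0.98.
Then θ = mean/k = 37.8/0.98 = 38.6.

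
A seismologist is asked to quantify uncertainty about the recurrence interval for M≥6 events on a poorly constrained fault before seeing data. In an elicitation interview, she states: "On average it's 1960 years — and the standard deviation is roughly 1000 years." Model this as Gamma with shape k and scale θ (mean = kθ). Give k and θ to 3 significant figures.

For Gamma(k, scale θ): mean = kθ, variance = kθ², so CV = 1/√k.
CV = SD/mean = 1000/1960 = 0.5102, hence k = 1/CV² = 3.84.
Then θ = mean/k = 1960/3.84 = 510.

k ≈ 3.84, θ ≈ 510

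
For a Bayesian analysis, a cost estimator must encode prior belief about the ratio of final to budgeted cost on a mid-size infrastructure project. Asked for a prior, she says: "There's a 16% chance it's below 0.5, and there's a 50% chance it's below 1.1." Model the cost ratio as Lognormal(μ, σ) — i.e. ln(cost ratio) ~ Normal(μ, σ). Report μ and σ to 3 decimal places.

μ ≈ 0.095, σ ≈ 0.793

If T ~ Lognormal(μ,σ) then ln T ~ Normal(μ,σ), so the p-quantile of ln T is μ + z_p·σ.
ln(0.5) = -0.6931 and ln(1.1) = 0.09531; z_{0.16} = -0.9945, z_{0.5} = 0.
σ = (0.09531 − -0.6931)/(0 − (-0.9945)) = 0.793.
μ = -0.6931 − (-0.9945)·0.793 = 0.095.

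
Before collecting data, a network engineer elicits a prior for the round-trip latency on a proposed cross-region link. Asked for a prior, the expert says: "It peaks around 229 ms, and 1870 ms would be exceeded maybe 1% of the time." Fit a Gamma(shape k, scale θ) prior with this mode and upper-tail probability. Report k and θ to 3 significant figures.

Gamma(k,θ) with k>1 has mode (k−1)θ, so θ = 229/(k−1).
Need P(X < 1870) = 0.99 with θ tied to k this way. Start at k = 2, θ = 229: P(X<1870) ≈ 0.997.
Too high — lower k to spread out. Iterating converges to k ≈ 1.76.
Then θ = 229/(1.76−1) ≈ 303.

k ≈ 1.76, θ ≈ 303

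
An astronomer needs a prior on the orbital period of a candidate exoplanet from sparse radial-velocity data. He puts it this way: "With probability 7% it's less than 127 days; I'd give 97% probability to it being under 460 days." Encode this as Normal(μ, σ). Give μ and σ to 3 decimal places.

For Normal(μ,σ), the p-quantile is μ + z_p·σ. Here z_{0.07} = -1.476, z_{0.97} = 1.881.
So 127 = μ − 1.476σ and 460 = μ + 1.881σ.
Subtracting: σ = (460 − 127)/(1.881 − (-1.476)) = 99.208.
Then μ = 127 − (-1.476)·99.208 = 273.410.

μ = 273.410, σ = 99.208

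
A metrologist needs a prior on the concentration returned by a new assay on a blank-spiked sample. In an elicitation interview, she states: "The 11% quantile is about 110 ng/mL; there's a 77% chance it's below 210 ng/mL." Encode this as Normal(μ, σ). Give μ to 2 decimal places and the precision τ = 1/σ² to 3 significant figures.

μ = 172.41, τ = 0.000386

The p-quantile of Normal(μ,σ) is μ + z_p·σ, with z_{0.11} = -1.227 and z_{0.77} = 0.7388.
Eliminate σ: μ = (z₂·x₁ − z₁·x₂)/(z₂ − z₁) = (0.7388·110 − (-1.227)·210)/1.965 = 172.41.
Then σ = (x₂ − x₁)/(z₂ − z₁) = (210 − 110)/1.965 = 50.88.
Precision τ = 1/σ² = 1/50.88² = 0.000386.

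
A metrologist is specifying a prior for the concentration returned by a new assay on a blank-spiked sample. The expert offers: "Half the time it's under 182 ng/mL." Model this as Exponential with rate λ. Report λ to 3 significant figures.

λ ≈ 0.00381

Exponential median = ln 2 / λ, so λ = ln 2 / 182.0 = 0.00381.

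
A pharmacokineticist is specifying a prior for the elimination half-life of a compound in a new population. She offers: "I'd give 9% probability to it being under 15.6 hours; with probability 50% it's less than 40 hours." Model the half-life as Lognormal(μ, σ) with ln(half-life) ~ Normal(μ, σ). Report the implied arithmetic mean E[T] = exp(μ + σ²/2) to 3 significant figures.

E[T] ≈ 51.2 hours

If T ~ Lognormal(μ,σ) then ln T ~ Normal(μ,σ), so the p-quantile of ln T is μ + z_p·σ.
ln(15.6) = 2.747 and ln(40) = 3.689; z_{0.09} = -1.341, z_{0.5} = 0.
σ = (3.689 − 2.747)/(0 − (-1.341)) = 0.702.
μ = 2.747 − (-1.341)·0.702 = 3.689.
E[T] = exp(μ + σ²/2) = exp(3.689 + 0.2466) = 51.2 hours.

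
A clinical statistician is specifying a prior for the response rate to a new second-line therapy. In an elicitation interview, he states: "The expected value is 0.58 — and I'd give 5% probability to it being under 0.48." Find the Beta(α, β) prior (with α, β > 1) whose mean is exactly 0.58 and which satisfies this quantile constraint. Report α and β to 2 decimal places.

α ≈ 38.78, β ≈ 28.08

With mean 0.58 fixed, write α = 0.58s, β = 0.42s where s = α+β.
Need P(θ < 0.48) = 0.05 under Beta(0.58s, 0.42s). Normal approximation: (q−m)/√(m(1−m)/s) ≈ z_{0.05} = -1.64, so s ≈ 0.58·0.42·(-1.64)²/(0.48−0.58)² = 65.9.
At s = 65.9: P(θ<0.48) ≈ 0.051. Adjusting to match 0.05 gives s ≈ 66.86.
So α = 0.58·66.86 ≈ 38.78, β = 0.42·66.86 ≈ 28.08.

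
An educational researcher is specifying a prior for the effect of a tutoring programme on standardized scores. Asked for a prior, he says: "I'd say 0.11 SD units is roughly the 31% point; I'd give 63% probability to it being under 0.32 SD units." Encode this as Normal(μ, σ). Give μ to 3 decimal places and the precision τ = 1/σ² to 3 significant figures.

μ = 0.236, τ = 15.5

For Normal(μ,σ), the p-quantile is μ + z_p·σ. Here z_{0.31} = -0.4959, z_{0.63} = 0.3319.
So 0.11 = μ − 0.4959σ and 0.32 = μ + 0.3319σ.
Subtracting: σ = (0.32 − 0.11)/(0.3319 − (-0.4959)) = 0.254.
Then μ = 0.11 − (-0.4959)·0.254 = 0.236.
Precision τ = 1/σ² = 1/0.2537² = 15.5.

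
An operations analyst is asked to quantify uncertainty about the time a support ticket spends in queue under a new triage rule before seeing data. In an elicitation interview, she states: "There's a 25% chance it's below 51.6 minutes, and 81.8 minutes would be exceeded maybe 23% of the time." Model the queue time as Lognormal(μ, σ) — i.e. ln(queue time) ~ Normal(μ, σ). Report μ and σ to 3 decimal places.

μ ≈ 4.163, σ ≈ 0.326

If T ~ Lognormal(μ,σ) then ln T ~ Normal(μ,σ), so the p-quantile of ln T is μ + z_p·σ.
ln(51.6) = 3.944 and ln(81.8) = 4.404; z_{0.25} = -0.6745, z_{0.77} = 0.7388.
σ = (4.404 − 3.944)/(0.7388 − (-0.6745)) = 0.326.
μ = 3.944 − (-0.6745)·0.326 = 4.163.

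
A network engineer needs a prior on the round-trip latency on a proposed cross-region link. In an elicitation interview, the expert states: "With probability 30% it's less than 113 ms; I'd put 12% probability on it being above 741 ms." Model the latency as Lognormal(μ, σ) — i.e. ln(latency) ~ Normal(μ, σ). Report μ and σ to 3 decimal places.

If T ~ Lognormal(μ,σ) then ln T ~ Normal(μ,σ), so the p-quantile of ln T is μ + z_p·σ.
ln(113) = 4.727 and ln(741) = 6.608; z_{0.3} = -0.5244, z_{0.88} = 1.175.
σ = (6.608 − 4.727)/(1.175 − (-0.5244)) = 1.107.
μ = 4.727 − (-0.5244)·1.107 = 5.308.

μ ≈ 5.308, σ ≈ 1.107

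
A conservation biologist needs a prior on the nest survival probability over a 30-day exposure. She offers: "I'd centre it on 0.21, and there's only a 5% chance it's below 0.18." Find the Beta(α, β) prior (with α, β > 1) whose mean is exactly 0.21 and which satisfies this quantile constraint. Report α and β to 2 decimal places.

α ≈ 99.76, β ≈ 375.30

With mean 0.21 fixed, write α = 0.21s, β = 0.79s where s = α+β.
Need P(θ < 0.18) = 0.05 under Beta(0.21s, 0.79s). Normal approximation: (q−m)/√(m(1−m)/s) ≈ z_{0.05} = -1.64, so s ≈ 0.21·0.79·(-1.64)²/(0.18−0.21)² = 498.7.
At s = 498.7: P(θ<0.18) ≈ 0.046. Adjusting to match 0.05 gives s ≈ 475.06.
So α = 0.21·475.06 ≈ 99.76, β = 0.79·475.06 ≈ 375.30.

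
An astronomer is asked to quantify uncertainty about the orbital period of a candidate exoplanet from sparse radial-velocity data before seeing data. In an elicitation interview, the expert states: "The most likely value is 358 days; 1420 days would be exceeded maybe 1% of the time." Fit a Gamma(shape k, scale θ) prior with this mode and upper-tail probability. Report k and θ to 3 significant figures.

k ≈ 3.21, θ ≈ 162

Gamma(k,θ) with k>1 has mode (k−1)θ, so θ = 358/(k−1).
Need P(X < 1420) = 0.99 with θ tied to k this way. Start at k = 2, θ = 358: P(X<1420) ≈ 0.906.
Too low — raise k to concentrate. Iterating converges to k ≈ 3.21.
Then θ = 358/(3.21−1) ≈ 162.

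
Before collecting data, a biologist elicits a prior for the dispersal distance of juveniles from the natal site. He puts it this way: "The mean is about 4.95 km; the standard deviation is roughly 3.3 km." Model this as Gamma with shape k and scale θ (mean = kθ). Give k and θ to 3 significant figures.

k ≈ 2.25, θ ≈ 2.2

For Gamma(k, scale θ): mean = kθ, variance = kθ², so CV = 1/√k.
CV = SD/mean = 3.3/4.95 = 0.6667, hence k = 1/CV² = 2.25.
Then θ = mean/k = 4.95/2.25 = 2.2.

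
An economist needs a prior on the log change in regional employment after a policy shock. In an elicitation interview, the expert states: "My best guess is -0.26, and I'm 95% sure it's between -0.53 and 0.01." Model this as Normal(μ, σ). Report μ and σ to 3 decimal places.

μ = -0.260, σ = 0.138

A symmetric 95% interval runs μ ± z·σ with z = 1.96.
Half-width = 0.27, so σ = 0.27/1.96 = 0.138.
μ is the stated best guess, -0.260.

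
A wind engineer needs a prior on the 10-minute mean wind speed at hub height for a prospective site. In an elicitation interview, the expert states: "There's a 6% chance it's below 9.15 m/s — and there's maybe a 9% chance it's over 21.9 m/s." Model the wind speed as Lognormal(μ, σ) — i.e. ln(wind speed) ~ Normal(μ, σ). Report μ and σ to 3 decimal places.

μ ≈ 2.682, σ ≈ 0.301

If T ~ Lognormal(μ,σ) then ln T ~ Normal(μ,σ), so the p-quantile of ln T is μ + z_p·σ.
ln(9.15) = 2.214 and ln(21.9) = 3.086; z_{0.06} = -1.555, z_{0.91} = 1.341.
σ = (3.086 − 2.214)/(1.341 − (-1.555)) = 0.301.
μ = 2.214 − (-1.555)·0.301 = 2.682.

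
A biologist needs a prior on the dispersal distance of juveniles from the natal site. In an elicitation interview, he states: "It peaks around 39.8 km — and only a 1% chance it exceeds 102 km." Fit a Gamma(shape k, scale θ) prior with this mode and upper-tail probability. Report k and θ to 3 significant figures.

k ≈ 6.27, θ ≈ 7.55

Gamma(k,θ) with k>1 has mode (k−1)θ, so θ = 39.8/(k−1).
Need P(X < 102) = 0.99 with θ tied to k this way. Start at k = 2, θ = 39.8: P(X<102) ≈ 0.725.
Too low — raise k to concentrate. Iterating converges to k ≈ 6.27.
Then θ = 39.8/(6.27−1) ≈ 7.55.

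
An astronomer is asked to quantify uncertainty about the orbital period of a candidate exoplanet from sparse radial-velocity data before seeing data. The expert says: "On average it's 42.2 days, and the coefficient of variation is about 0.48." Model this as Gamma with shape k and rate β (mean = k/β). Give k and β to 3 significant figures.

For Gamma(k, rate β): mean = k/β, variance = k/β², so CV = 1/√k.
CV = 0.48, hence k = 1/CV² = 4.34.
Then β = k/mean = 4.34/42.2 = 0.103.

k ≈ 4.34, β ≈ 0.103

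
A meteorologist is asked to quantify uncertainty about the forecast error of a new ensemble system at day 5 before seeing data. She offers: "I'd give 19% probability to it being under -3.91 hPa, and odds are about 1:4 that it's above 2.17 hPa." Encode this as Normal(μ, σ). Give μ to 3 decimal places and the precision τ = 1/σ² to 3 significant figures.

μ = -0.806, τ = 0.08

For Normal(μ,σ), the p-quantile is μ + z_p·σ. Here z_{0.19} = -0.8779, z_{0.8} = 0.8416.
So -3.91 = μ − 0.8779σ and 2.17 = μ + 0.8416σ.
Subtracting: σ = (2.17 − -3.91)/(0.8416 − (-0.8779)) = 3.536.
Then μ = -3.91 − (-0.8779)·3.536 = -0.806.
Precision τ = 1/σ² = 1/3.536² = 0.08.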